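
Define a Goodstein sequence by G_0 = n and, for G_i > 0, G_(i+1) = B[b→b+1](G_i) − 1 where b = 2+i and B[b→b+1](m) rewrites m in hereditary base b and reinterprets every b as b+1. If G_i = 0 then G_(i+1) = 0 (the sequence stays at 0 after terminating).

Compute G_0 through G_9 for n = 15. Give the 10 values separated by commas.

15, 111, 1283, 18752, 326593, 6588344, 150994943, 3524450280, 100077777775, 3138578427934

G_0 = 15. HB_2(15) = 2^(2 + 1) + 2^2 + 2 + 1. Bump = 112. G_1 = 111.
G_1 = 111. HB_3(111) = 3^(3 + 1) + 3^3 + 3. Bump = 1284. G_2 = 1283.
G_2 = 1283. HB_4(1283) = 4^(4 + 1) + 4^4 + 3. Bump = 18753. G_3 = 18752.
G_3 = 18752. HB_5(18752) = 5^(5 + 1) + 5^5 + 2. Bump = 326594. G_4 = 326593.
G_4 = 326593. HB_6(326593) = 6^(6 + 1) + 6^6 + 1. Bump = 6588345. G_5 = 6588344.
G_5 = 6588344. HB_7(6588344) = 7^(7 + 1) + 7^7. Bump = 150994944. G_6 = 150994943.
G_6 = 150994943. HB_8(150994943) = 8^(8 + 1) + 7·8^7 + 7·8^6 + 7·8^5 + 7·8^4 + 7·8^3 + 7·8^2 + 7·8 + 7. Bump = 3524450281. G_7 = 3524450280.
G_7 = 3524450280. HB_9(3524450280) = 9^(9 + 1) + 7·9^7 + 7·9^6 + 7·9^5 + 7·9^4 + 7·9^3 + 7·9^2 + 7·9 + 6. Bump = 100077777776. G_8 = 100077777775.
G_8 = 100077777775. HB_10(100077777775) = 10^(10 + 1) + 7·10^7 + 7·10^6 + 7·10^5 + 7·10^4 + 7·10^3 + 7·10^2 + 7·10 + 5. Bump = 3138578427935. G_9 = 3138578427934.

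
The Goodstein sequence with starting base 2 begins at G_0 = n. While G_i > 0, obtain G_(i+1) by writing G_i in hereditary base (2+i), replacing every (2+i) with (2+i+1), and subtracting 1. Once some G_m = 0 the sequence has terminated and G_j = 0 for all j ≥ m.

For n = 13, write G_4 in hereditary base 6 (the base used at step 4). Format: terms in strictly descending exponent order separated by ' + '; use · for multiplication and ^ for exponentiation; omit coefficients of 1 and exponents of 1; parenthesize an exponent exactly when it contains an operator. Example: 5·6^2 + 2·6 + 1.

6^(6 + 1) + 3·6^3 + 3·6^2 + 3·6 + 1

[0] 13 ≡ 2^(2 + 1) + 2^2 + 1 (base 2). Lift 3: 109. −1: 108.
[1] 108 ≡ 3^(3 + 1) + 3^3 (base 3). Lift 4: 1280. −1: 1279.
[2] 1279 ≡ 4^(4 + 1) + 3·4^3 + 3·4^2 + 3·4 + 3 (base 4). Lift 5: 16093. −1: 16092.
[3] 16092 ≡ 5^(5 + 1) + 3·5^3 + 3·5^2 + 3·5 + 2 (base 5). Lift 6: 280712. −1: 280711.
[4] 280711 ≡ 6^(6 + 1) + 3·6^3 + 3·6^2 + 3·6 + 1 (base 6). Lift 7: 5765999. −1: 5765998.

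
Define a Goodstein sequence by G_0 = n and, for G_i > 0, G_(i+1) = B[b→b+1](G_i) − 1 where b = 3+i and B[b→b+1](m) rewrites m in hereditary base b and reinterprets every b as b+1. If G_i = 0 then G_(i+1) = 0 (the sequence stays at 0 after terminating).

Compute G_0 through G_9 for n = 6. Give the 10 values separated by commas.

6, 7, 7, 7, 7, 7, 6, 5, 4, 3

step 0: 6 = 2·3; sub 4 for 3: 2·4; = 8; G_1 = 8−1 = 7
step 1: 7 = 4 + 3; sub 5 for 4: 5 + 3; = 8; G_2 = 8−1 = 7
step 2: 7 = 5 + 2; sub 6 for 5: 6 + 2; = 8; G_3 = 8−1 = 7
step 3: 7 = 6 + 1; sub 7 for 6: 7 + 1; = 8; G_4 = 8−1 = 7
step 4: 7 = 7; sub 8 for 7: 8; = 8; G_5 = 8−1 = 7
step 5: 7 = 7; sub 9 for 8: 7; = 7; G_6 = 7−1 = 6
step 6: 6 = 6; sub 10 for 9: 6; = 6; G_7 = 6−1 = 5
step 7: 5 = 5; sub 11 for 10: 5; = 5; G_8 = 5−1 = 4
step 8: 4 = 4; sub 12 for 11: 4; = 4; G_9 = 4−1 = 3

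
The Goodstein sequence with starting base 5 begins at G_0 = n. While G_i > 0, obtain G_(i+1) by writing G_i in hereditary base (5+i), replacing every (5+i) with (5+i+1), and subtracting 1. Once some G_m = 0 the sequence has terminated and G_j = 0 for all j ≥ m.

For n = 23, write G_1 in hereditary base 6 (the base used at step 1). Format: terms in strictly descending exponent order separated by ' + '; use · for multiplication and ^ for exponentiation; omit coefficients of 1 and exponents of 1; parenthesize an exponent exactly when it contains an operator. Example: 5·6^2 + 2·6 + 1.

4·6 + 2

step 0: 23 = 4·5 + 3; sub 6 for 5: 4·6 + 3; = 27; G_1 = 27−1 = 26
step 1: 26 = 4·6 + 2; sub 7 for 6: 4·7 + 2; = 30; G_2 = 30−1 = 29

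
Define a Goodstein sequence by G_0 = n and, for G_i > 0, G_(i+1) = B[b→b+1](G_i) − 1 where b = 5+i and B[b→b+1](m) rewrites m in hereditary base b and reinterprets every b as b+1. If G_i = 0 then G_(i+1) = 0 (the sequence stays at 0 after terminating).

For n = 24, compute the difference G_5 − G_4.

3

G_0=24  [base 5] 4·5 + 4  →[5↦6]→  4·6 + 4 = 28  −1 ⇒ G_1=27
G_1=27  [base 6] 4·6 + 3  →[6↦7]→  4·7 + 3 = 31  −1 ⇒ G_2=30
G_2=30  [base 7] 4·7 + 2  →[7↦8]→  4·8 + 2 = 34  −1 ⇒ G_3=33
G_3=33  [base 8] 4·8 + 1  →[8↦9]→  4·9 + 1 = 37  −1 ⇒ G_4=36
G_4=36  [base 9] 4·9  →[9↦10]→  4·10 = 40  −1 ⇒ G_5=39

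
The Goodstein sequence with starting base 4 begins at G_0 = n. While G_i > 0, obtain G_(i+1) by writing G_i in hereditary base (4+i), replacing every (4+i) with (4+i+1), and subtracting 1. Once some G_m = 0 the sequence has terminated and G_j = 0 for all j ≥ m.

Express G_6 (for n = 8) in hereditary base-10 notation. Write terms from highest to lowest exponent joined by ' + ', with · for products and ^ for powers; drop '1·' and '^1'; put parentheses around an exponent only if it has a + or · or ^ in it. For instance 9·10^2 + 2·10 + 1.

9

8 —HB4→ 2·4 —bump→ 2·5 = 10 —(−1)→ 9
9 —HB5→ 5 + 4 —bump→ 6 + 4 = 10 —(−1)→ 9
9 —HB6→ 6 + 3 —bump→ 7 + 3 = 10 —(−1)→ 9
9 —HB7→ 7 + 2 —bump→ 8 + 2 = 10 —(−1)→ 9
9 —HB8→ 8 + 1 —bump→ 9 + 1 = 10 —(−1)→ 9
9 —HB9→ 9 —bump→ 10 = 10 —(−1)→ 9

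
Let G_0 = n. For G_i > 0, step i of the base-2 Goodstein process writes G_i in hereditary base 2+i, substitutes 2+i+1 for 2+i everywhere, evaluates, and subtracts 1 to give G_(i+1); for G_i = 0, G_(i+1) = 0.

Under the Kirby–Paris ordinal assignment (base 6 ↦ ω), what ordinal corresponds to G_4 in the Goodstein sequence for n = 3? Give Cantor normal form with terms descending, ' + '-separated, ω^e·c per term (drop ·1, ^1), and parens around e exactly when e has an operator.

1

3 —HB2→ 2 + 1 —bump→ 3 + 1 = 4 —(−1)→ 3
3 —HB3→ 3 —bump→ 4 = 4 —(−1)→ 3
3 —HB4→ 3 —bump→ 3 = 3 —(−1)→ 2
2 —HB5→ 2 —bump→ 2 = 2 —(−1)→ 1
1 —HB6→ 1 —bump→ 1 = 1 —(−1)→ 0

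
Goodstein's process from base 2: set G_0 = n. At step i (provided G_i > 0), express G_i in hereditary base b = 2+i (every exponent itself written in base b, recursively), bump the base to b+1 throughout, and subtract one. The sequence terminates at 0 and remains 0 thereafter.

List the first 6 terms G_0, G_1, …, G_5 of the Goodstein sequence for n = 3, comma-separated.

3, 3, 3, 2, 1, 0

step 0: 3 = 2 + 1; sub 3 for 2: 3 + 1; = 4; G_1 = 4−1 = 3
step 1: 3 = 3; sub 4 for 3: 4; = 4; G_2 = 4−1 = 3
step 2: 3 = 3; sub 5 for 4: 3; = 3; G_3 = 3−1 = 2
step 3: 2 = 2; sub 6 for 5: 2; = 2; G_4 = 2−1 = 1
step 4: 1 = 1; sub 7 for 6: 1; = 1; G_5 = 1−1 = 0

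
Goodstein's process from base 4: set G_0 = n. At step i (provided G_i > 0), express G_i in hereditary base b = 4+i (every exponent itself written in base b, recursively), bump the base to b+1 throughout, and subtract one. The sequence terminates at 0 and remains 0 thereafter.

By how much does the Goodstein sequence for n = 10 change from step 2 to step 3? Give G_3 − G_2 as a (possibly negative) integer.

G_0 = 10. HB_4(10) = 2·4 + 2. Bump = 12. G_1 = 11.
G_1 = 11. HB_5(11) = 2·5 + 1. Bump = 13. G_2 = 12.
G_2 = 12. HB_6(12) = 2·6. Bump = 14. G_3 = 13.

1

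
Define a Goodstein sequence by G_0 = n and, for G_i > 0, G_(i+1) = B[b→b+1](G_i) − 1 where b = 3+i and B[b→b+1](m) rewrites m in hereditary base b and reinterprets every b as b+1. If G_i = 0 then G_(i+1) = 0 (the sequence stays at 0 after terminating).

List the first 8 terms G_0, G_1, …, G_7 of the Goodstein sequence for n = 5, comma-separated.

5, 5, 5, 5, 4, 3, 2, 1

step 0: 5 = 3 + 2; sub 4 for 3: 4 + 2; = 6; G_1 = 6−1 = 5
step 1: 5 = 4 + 1; sub 5 for 4: 5 + 1; = 6; G_2 = 6−1 = 5
step 2: 5 = 5; sub 6 for 5: 6; = 6; G_3 = 6−1 = 5
step 3: 5 = 5; sub 7 for 6: 5; = 5; G_4 = 5−1 = 4
step 4: 4 = 4; sub 8 for 7: 4; = 4; G_5 = 4−1 = 3
step 5: 3 = 3; sub 9 for 8: 3; = 3; G_6 = 3−1 = 2
step 6: 2 = 2; sub 10 for 9: 2; = 2; G_7 = 2−1 = 1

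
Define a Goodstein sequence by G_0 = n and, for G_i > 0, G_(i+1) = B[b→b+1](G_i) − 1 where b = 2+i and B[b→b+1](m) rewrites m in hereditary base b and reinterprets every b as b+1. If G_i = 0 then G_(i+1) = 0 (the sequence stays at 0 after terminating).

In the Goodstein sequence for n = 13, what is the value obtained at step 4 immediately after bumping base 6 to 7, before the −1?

i=0: 13 = 2^(2 + 1) + 2^2 + 1 (b=2); 2→3: 3^(3 + 1) + 3^3 + 1 = 109; 109−1 = 108
i=1: 108 = 3^(3 + 1) + 3^3 (b=3); 3→4: 4^(4 + 1) + 4^4 = 1280; 1280−1 = 1279
i=2: 1279 = 4^(4 + 1) + 3·4^3 + 3·4^2 + 3·4 + 3 (b=4); 4→5: 5^(5 + 1) + 3·5^3 + 3·5^2 + 3·5 + 3 = 16093; 16093−1 = 16092
i=3: 16092 = 5^(5 + 1) + 3·5^3 + 3·5^2 + 3·5 + 2 (b=5); 5→6: 6^(6 + 1) + 3·6^3 + 3·6^2 + 3·6 + 2 = 280712; 280712−1 = 280711
i=4: 280711 = 6^(6 + 1) + 3·6^3 + 3·6^2 + 3·6 + 1 (b=6); 6→7: 7^(7 + 1) + 3·7^3 + 3·7^2 + 3·7 + 1 = 5765999; 5765999−1 = 5765998

5765999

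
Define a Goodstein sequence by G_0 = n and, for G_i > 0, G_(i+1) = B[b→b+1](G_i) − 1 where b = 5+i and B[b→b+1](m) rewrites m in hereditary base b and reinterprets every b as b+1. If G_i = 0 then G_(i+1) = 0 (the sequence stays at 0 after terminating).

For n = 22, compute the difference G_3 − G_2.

3

step 0: 22 = 4·5 + 2; sub 6 for 5: 4·6 + 2; = 26; G_1 = 26−1 = 25
step 1: 25 = 4·6 + 1; sub 7 for 6: 4·7 + 1; = 29; G_2 = 29−1 = 28
step 2: 28 = 4·7; sub 8 for 7: 4·8; = 32; G_3 = 32−1 = 31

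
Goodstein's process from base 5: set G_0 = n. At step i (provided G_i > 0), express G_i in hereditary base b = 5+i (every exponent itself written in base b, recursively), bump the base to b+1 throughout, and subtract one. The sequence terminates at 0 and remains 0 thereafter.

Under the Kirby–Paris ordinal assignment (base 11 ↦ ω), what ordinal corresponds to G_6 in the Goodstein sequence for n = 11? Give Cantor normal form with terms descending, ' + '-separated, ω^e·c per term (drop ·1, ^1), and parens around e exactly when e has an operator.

G_0=11  [base 5] 2·5 + 1  →[5↦6]→  2·6 + 1 = 13  −1 ⇒ G_1=12
G_1=12  [base 6] 2·6  →[6↦7]→  2·7 = 14  −1 ⇒ G_2=13
G_2=13  [base 7] 7 + 6  →[7↦8]→  8 + 6 = 14  −1 ⇒ G_3=13
G_3=13  [base 8] 8 + 5  →[8↦9]→  9 + 5 = 14  −1 ⇒ G_4=13
G_4=13  [base 9] 9 + 4  →[9↦10]→  10 + 4 = 14  −1 ⇒ G_5=13
G_5=13  [base 10] 10 + 3  →[10↦11]→  11 + 3 = 14  −1 ⇒ G_6=13
G_6=13  [base 11] 11 + 2  →[11↦12]→  12 + 2 = 14  −1 ⇒ G_7=13

ω + 2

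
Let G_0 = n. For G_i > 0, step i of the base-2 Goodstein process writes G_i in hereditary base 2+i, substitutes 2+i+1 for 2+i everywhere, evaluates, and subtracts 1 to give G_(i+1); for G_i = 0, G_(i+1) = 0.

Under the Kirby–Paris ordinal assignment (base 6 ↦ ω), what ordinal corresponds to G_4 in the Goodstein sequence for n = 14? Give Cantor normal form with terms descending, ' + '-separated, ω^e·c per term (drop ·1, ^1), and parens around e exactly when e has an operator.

i=0: 14 = 2^(2 + 1) + 2^2 + 2 (b=2); 2→3: 3^(3 + 1) + 3^3 + 3 = 111; 111−1 = 110
i=1: 110 = 3^(3 + 1) + 3^3 + 2 (b=3); 3→4: 4^(4 + 1) + 4^4 + 2 = 1282; 1282−1 = 1281
i=2: 1281 = 4^(4 + 1) + 4^4 + 1 (b=4); 4→5: 5^(5 + 1) + 5^5 + 1 = 18751; 18751−1 = 18750
i=3: 18750 = 5^(5 + 1) + 5^5 (b=5); 5→6: 6^(6 + 1) + 6^6 = 326592; 326592−1 = 326591
i=4: 326591 = 6^(6 + 1) + 5·6^5 + 5·6^4 + 5·6^3 + 5·6^2 + 5·6 + 5 (b=6); 6→7: 7^(7 + 1) + 5·7^5 + 5·7^4 + 5·7^3 + 5·7^2 + 5·7 + 5 = 5862841; 5862841−1 = 5862840

ω^(ω + 1) + ω^5·5 + ω^4·5 + ω^3·5 + ω^2·5 + ω·5 + 5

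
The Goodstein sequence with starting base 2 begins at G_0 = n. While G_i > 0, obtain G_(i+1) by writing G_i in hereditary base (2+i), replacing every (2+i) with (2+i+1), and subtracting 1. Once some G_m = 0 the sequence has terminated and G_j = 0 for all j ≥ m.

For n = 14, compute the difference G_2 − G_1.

G_0 = 14. HB_2(14) = 2^(2 + 1) + 2^2 + 2. Bump = 111. G_1 = 110.
G_1 = 110. HB_3(110) = 3^(3 + 1) + 3^3 + 2. Bump = 1282. G_2 = 1281.

1171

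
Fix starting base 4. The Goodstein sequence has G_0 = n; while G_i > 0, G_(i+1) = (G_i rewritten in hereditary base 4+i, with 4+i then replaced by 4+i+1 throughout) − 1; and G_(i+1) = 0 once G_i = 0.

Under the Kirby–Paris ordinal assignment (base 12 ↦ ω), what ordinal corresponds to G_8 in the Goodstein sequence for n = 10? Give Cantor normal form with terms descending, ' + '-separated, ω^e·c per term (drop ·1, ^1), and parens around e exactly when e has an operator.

[0] 10 ≡ 2·4 + 2 (base 4). Lift 5: 12. −1: 11.
[1] 11 ≡ 2·5 + 1 (base 5). Lift 6: 13. −1: 12.
[2] 12 ≡ 2·6 (base 6). Lift 7: 14. −1: 13.
[3] 13 ≡ 7 + 6 (base 7). Lift 8: 14. −1: 13.
[4] 13 ≡ 8 + 5 (base 8). Lift 9: 14. −1: 13.
[5] 13 ≡ 9 + 4 (base 9). Lift 10: 14. −1: 13.
[6] 13 ≡ 10 + 3 (base 10). Lift 11: 14. −1: 13.
[7] 13 ≡ 11 + 2 (base 11). Lift 12: 14. −1: 13.
[8] 13 ≡ 12 + 1 (base 12). Lift 13: 14. −1: 13.

ω + 1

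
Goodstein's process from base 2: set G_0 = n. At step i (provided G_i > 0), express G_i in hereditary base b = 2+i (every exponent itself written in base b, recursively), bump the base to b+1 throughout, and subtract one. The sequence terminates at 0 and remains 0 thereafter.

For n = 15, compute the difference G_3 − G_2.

17469

i=0: 15 = 2^(2 + 1) + 2^2 + 2 + 1 (b=2); 2→3: 3^(3 + 1) + 3^3 + 3 + 1 = 112; 112−1 = 111
i=1: 111 = 3^(3 + 1) + 3^3 + 3 (b=3); 3→4: 4^(4 + 1) + 4^4 + 4 = 1284; 1284−1 = 1283
i=2: 1283 = 4^(4 + 1) + 4^4 + 3 (b=4); 4→5: 5^(5 + 1) + 5^5 + 3 = 18753; 18753−1 = 18752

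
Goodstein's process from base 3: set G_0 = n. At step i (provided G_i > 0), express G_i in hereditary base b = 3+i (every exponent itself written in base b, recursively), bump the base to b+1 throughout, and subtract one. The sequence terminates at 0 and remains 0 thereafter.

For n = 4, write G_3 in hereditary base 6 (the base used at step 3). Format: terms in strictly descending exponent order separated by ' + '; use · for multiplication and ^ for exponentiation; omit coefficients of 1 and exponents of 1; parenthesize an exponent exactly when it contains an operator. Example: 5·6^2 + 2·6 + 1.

3

4 —HB3→ 3 + 1 —bump→ 4 + 1 = 5 —(−1)→ 4
4 —HB4→ 4 —bump→ 5 = 5 —(−1)→ 4
4 —HB5→ 4 —bump→ 4 = 4 —(−1)→ 3
3 —HB6→ 3 —bump→ 3 = 3 —(−1)→ 2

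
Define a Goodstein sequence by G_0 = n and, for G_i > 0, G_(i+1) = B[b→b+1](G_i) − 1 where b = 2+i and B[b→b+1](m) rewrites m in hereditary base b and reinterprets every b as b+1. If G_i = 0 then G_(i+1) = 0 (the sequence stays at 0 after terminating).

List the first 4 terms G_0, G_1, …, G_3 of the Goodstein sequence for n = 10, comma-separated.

G_0 = 10. HB_2(10) = 2^(2 + 1) + 2. Bump = 84. G_1 = 83.
G_1 = 83. HB_3(83) = 3^(3 + 1) + 2. Bump = 1026. G_2 = 1025.
G_2 = 1025. HB_4(1025) = 4^(4 + 1) + 1. Bump = 15626. G_3 = 15625.

10, 83, 1025, 15625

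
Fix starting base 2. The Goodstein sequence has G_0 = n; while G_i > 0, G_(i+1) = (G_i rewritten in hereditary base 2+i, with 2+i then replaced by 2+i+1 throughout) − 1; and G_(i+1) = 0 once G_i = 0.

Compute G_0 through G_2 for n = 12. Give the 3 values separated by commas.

[0] 12 ≡ 2^(2 + 1) + 2^2 (base 2). Lift 3: 108. −1: 107.
[1] 107 ≡ 3^(3 + 1) + 2·3^2 + 2·3 + 2 (base 3). Lift 4: 1066. −1: 1065.

12, 107, 1065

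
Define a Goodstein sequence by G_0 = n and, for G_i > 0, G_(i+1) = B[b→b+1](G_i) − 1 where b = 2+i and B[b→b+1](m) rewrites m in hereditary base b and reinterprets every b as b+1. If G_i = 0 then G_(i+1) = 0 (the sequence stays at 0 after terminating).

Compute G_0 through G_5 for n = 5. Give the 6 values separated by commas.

G_0 = 5. HB_2(5) = 2^2 + 1. Bump = 28. G_1 = 27.
G_1 = 27. HB_3(27) = 3^3. Bump = 256. G_2 = 255.
G_2 = 255. HB_4(255) = 3·4^3 + 3·4^2 + 3·4 + 3. Bump = 468. G_3 = 467.
G_3 = 467. HB_5(467) = 3·5^3 + 3·5^2 + 3·5 + 2. Bump = 776. G_4 = 775.
G_4 = 775. HB_6(775) = 3·6^3 + 3·6^2 + 3·6 + 1. Bump = 1198. G_5 = 1197.

5, 27, 255, 467, 775, 1197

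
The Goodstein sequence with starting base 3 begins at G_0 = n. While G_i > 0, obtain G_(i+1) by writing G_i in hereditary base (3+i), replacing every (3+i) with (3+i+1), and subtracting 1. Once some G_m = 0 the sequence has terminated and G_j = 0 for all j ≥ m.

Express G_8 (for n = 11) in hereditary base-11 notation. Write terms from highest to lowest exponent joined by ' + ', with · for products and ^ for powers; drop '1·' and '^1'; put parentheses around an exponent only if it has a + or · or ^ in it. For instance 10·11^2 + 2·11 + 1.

5·11

11 —HB3→ 3^2 + 2 —bump→ 4^2 + 2 = 18 —(−1)→ 17
17 —HB4→ 4^2 + 1 —bump→ 5^2 + 1 = 26 —(−1)→ 25
25 —HB5→ 5^2 —bump→ 6^2 = 36 —(−1)→ 35
35 —HB6→ 5·6 + 5 —bump→ 5·7 + 5 = 40 —(−1)→ 39
39 —HB7→ 5·7 + 4 —bump→ 5·8 + 4 = 44 —(−1)→ 43
43 —HB8→ 5·8 + 3 —bump→ 5·9 + 3 = 48 —(−1)→ 47
47 —HB9→ 5·9 + 2 —bump→ 5·10 + 2 = 52 —(−1)→ 51
51 —HB10→ 5·10 + 1 —bump→ 5·11 + 1 = 56 —(−1)→ 55
55 —HB11→ 5·11 —bump→ 5·12 = 60 —(−1)→ 59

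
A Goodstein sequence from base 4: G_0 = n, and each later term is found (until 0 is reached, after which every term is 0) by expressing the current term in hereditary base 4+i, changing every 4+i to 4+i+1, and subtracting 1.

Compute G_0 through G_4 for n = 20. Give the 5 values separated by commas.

20, 29, 39, 51, 65

[0] 20 ≡ 4^2 + 4 (base 4). Lift 5: 30. −1: 29.
[1] 29 ≡ 5^2 + 4 (base 5). Lift 6: 40. −1: 39.
[2] 39 ≡ 6^2 + 3 (base 6). Lift 7: 52. −1: 51.
[3] 51 ≡ 7^2 + 2 (base 7). Lift 8: 66. −1: 65.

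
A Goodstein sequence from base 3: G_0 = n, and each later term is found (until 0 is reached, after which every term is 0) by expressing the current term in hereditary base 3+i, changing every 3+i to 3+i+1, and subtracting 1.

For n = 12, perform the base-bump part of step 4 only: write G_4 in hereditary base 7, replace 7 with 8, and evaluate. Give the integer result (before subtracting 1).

64

(0) 12|_3 = 3^2 + 3 ↦ 4^2 + 4|_4 = 20 ⇒ 19
(1) 19|_4 = 4^2 + 3 ↦ 5^2 + 3|_5 = 28 ⇒ 27
(2) 27|_5 = 5^2 + 2 ↦ 6^2 + 2|_6 = 38 ⇒ 37
(3) 37|_6 = 6^2 + 1 ↦ 7^2 + 1|_7 = 50 ⇒ 49
(4) 49|_7 = 7^2 ↦ 8^2|_8 = 64 ⇒ 63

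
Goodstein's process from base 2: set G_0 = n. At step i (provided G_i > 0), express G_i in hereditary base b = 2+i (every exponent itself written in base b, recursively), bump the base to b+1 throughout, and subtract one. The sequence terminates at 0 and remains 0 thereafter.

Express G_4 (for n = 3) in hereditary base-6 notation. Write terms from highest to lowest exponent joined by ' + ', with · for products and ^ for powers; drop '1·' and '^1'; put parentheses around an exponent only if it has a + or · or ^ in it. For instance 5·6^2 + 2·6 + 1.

1

3 —HB2→ 2 + 1 —bump→ 3 + 1 = 4 —(−1)→ 3
3 —HB3→ 3 —bump→ 4 = 4 —(−1)→ 3
3 —HB4→ 3 —bump→ 3 = 3 —(−1)→ 2
2 —HB5→ 2 —bump→ 2 = 2 —(−1)→ 1
1 —HB6→ 1 —bump→ 1 = 1 —(−1)→ 0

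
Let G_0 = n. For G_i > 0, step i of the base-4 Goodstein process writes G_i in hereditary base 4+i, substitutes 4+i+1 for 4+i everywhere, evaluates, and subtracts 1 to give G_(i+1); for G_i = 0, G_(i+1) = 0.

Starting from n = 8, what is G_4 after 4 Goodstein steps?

9

G_0=8  [base 4] 2·4  →[4↦5]→  2·5 = 10  −1 ⇒ G_1=9
G_1=9  [base 5] 5 + 4  →[5↦6]→  6 + 4 = 10  −1 ⇒ G_2=9
G_2=9  [base 6] 6 + 3  →[6↦7]→  7 + 3 = 10  −1 ⇒ G_3=9
G_3=9  [base 7] 7 + 2  →[7↦8]→  8 + 2 = 10  −1 ⇒ G_4=9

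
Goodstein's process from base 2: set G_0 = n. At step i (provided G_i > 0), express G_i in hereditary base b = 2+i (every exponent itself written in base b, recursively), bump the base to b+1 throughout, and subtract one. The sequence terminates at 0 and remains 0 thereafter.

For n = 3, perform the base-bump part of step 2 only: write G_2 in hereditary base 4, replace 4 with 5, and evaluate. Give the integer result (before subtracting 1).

3

G_0=3  [base 2] 2 + 1  →[2↦3]→  3 + 1 = 4  −1 ⇒ G_1=3
G_1=3  [base 3] 3  →[3↦4]→  4 = 4  −1 ⇒ G_2=3
G_2=3  [base 4] 3  →[4↦5]→  3 = 3  −1 ⇒ G_3=2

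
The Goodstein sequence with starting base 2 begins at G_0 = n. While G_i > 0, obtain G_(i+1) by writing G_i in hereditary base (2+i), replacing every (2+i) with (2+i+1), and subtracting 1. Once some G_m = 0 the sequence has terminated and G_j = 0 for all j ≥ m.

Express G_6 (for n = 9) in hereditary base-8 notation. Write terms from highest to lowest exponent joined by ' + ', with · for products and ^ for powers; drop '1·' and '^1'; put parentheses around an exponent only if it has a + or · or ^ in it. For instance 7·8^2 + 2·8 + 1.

3·8^8 + 3·8^3 + 3·8^2 + 2·8 + 7

step 0: 9 = 2^(2 + 1) + 1; sub 3 for 2: 3^(3 + 1) + 1; = 82; G_1 = 82−1 = 81
step 1: 81 = 3^(3 + 1); sub 4 for 3: 4^(4 + 1); = 1024; G_2 = 1024−1 = 1023
step 2: 1023 = 3·4^4 + 3·4^3 + 3·4^2 + 3·4 + 3; sub 5 for 4: 3·5^5 + 3·5^3 + 3·5^2 + 3·5 + 3; = 9843; G_3 = 9843−1 = 9842
step 3: 9842 = 3·5^5 + 3·5^3 + 3·5^2 + 3·5 + 2; sub 6 for 5: 3·6^6 + 3·6^3 + 3·6^2 + 3·6 + 2; = 140744; G_4 = 140744−1 = 140743
step 4: 140743 = 3·6^6 + 3·6^3 + 3·6^2 + 3·6 + 1; sub 7 for 6: 3·7^7 + 3·7^3 + 3·7^2 + 3·7 + 1; = 2471827; G_5 = 2471827−1 = 2471826
step 5: 2471826 = 3·7^7 + 3·7^3 + 3·7^2 + 3·7; sub 8 for 7: 3·8^8 + 3·8^3 + 3·8^2 + 3·8; = 50333400; G_6 = 50333400−1 = 50333399
step 6: 50333399 = 3·8^8 + 3·8^3 + 3·8^2 + 2·8 + 7; sub 9 for 8: 3·9^9 + 3·9^3 + 3·9^2 + 2·9 + 7; = 1162263922; G_7 = 1162263922−1 = 1162263921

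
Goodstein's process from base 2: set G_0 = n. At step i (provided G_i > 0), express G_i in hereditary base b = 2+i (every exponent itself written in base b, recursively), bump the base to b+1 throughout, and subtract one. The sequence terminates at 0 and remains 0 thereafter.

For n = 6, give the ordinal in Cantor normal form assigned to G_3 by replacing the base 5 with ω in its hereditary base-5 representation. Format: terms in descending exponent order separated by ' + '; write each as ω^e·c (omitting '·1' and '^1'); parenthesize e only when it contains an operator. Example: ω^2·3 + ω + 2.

6 —HB2→ 2^2 + 2 —bump→ 3^3 + 3 = 30 —(−1)→ 29
29 —HB3→ 3^3 + 2 —bump→ 4^4 + 2 = 258 —(−1)→ 257
257 —HB4→ 4^4 + 1 —bump→ 5^5 + 1 = 3126 —(−1)→ 3125
3125 —HB5→ 5^5 —bump→ 6^6 = 46656 —(−1)→ 46655

ω^ω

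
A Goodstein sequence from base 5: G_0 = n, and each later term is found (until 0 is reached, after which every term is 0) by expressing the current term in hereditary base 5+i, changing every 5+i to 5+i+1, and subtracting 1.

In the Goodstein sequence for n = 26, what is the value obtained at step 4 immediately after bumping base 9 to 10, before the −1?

i=0: 26 = 5^2 + 1 (b=5); 5→6: 6^2 + 1 = 37; 37−1 = 36
i=1: 36 = 6^2 (b=6); 6→7: 7^2 = 49; 49−1 = 48
i=2: 48 = 6·7 + 6 (b=7); 7→8: 6·8 + 6 = 54; 54−1 = 53
i=3: 53 = 6·8 + 5 (b=8); 8→9: 6·9 + 5 = 59; 59−1 = 58
i=4: 58 = 6·9 + 4 (b=9); 9→10: 6·10 + 4 = 64; 64−1 = 63

64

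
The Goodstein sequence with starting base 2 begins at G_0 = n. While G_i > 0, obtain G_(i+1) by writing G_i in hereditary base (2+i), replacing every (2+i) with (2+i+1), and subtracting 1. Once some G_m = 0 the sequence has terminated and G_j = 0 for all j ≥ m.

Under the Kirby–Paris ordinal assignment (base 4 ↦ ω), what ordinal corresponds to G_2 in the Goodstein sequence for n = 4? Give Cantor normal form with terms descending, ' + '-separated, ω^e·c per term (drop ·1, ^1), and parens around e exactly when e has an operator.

ω^2·2 + ω·2 + 1

G_0 = 4. HB_2(4) = 2^2. Bump = 27. G_1 = 26.
G_1 = 26. HB_3(26) = 2·3^2 + 2·3 + 2. Bump = 42. G_2 = 41.
G_2 = 41. HB_4(41) = 2·4^2 + 2·4 + 1. Bump = 61. G_3 = 60.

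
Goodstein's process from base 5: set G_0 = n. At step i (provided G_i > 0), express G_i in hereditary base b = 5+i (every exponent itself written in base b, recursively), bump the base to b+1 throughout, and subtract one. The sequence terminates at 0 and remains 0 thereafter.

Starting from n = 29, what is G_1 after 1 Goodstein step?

29 —HB5→ 5^2 + 4 —bump→ 6^2 + 4 = 40 —(−1)→ 39
39 —HB6→ 6^2 + 3 —bump→ 7^2 + 3 = 52 —(−1)→ 51

39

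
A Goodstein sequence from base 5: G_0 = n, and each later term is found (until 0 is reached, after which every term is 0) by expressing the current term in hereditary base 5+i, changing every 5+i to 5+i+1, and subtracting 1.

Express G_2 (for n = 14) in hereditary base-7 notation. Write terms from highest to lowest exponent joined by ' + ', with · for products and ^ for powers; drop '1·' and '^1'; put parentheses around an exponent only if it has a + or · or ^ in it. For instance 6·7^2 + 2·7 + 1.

2·7 + 2

i=0: 14 = 2·5 + 4 (b=5); 5→6: 2·6 + 4 = 16; 16−1 = 15
i=1: 15 = 2·6 + 3 (b=6); 6→7: 2·7 + 3 = 17; 17−1 = 16
i=2: 16 = 2·7 + 2 (b=7); 7→8: 2·8 + 2 = 18; 18−1 = 17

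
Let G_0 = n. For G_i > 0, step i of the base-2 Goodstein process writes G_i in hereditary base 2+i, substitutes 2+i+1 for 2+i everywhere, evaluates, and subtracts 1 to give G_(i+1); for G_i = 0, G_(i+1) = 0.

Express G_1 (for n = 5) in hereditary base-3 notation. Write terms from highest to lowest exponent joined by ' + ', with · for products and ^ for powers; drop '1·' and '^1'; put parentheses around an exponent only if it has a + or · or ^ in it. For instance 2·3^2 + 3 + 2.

G_0 = 5. HB_2(5) = 2^2 + 1. Bump = 28. G_1 = 27.
G_1 = 27. HB_3(27) = 3^3. Bump = 256. G_2 = 255.

3^3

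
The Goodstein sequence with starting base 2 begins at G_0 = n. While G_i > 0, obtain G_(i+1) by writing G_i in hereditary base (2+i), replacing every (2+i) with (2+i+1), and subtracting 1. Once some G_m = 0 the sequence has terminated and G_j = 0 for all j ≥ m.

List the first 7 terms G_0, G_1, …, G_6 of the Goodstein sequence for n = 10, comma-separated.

10, 83, 1025, 15625, 279935, 4215754, 84073323

G_0 = 10. HB_2(10) = 2^(2 + 1) + 2. Bump = 84. G_1 = 83.
G_1 = 83. HB_3(83) = 3^(3 + 1) + 2. Bump = 1026. G_2 = 1025.
G_2 = 1025. HB_4(1025) = 4^(4 + 1) + 1. Bump = 15626. G_3 = 15625.
G_3 = 15625. HB_5(15625) = 5^(5 + 1). Bump = 279936. G_4 = 279935.
G_4 = 279935. HB_6(279935) = 5·6^6 + 5·6^5 + 5·6^4 + 5·6^3 + 5·6^2 + 5·6 + 5. Bump = 4215755. G_5 = 4215754.
G_5 = 4215754. HB_7(4215754) = 5·7^7 + 5·7^5 + 5·7^4 + 5·7^3 + 5·7^2 + 5·7 + 4. Bump = 84073324. G_6 = 84073323.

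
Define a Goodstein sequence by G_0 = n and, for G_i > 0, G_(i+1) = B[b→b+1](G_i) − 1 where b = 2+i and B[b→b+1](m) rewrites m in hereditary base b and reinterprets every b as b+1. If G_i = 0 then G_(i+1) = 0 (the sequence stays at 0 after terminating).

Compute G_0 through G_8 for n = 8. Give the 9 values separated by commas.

[0] 8 ≡ 2^(2 + 1) (base 2). Lift 3: 81. −1: 80.
[1] 80 ≡ 2·3^3 + 2·3^2 + 2·3 + 2 (base 3). Lift 4: 554. −1: 553.
[2] 553 ≡ 2·4^4 + 2·4^2 + 2·4 + 1 (base 4). Lift 5: 6311. −1: 6310.
[3] 6310 ≡ 2·5^5 + 2·5^2 + 2·5 (base 5). Lift 6: 93396. −1: 93395.
[4] 93395 ≡ 2·6^6 + 2·6^2 + 6 + 5 (base 6). Lift 7: 1647196. −1: 1647195.
[5] 1647195 ≡ 2·7^7 + 2·7^2 + 7 + 4 (base 7). Lift 8: 33554572. −1: 33554571.
[6] 33554571 ≡ 2·8^8 + 2·8^2 + 8 + 3 (base 8). Lift 9: 774841152. −1: 774841151.
[7] 774841151 ≡ 2·9^9 + 2·9^2 + 9 + 2 (base 9). Lift 10: 20000000212. −1: 20000000211.

8, 80, 553, 6310, 93395, 1647195, 33554571, 774841151, 20000000211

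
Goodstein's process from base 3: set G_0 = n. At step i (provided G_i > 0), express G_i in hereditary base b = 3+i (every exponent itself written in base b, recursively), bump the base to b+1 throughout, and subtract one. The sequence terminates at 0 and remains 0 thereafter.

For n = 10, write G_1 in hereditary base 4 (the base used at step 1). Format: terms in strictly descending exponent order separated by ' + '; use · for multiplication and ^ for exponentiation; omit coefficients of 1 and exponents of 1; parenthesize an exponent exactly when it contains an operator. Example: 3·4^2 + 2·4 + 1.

4^2

G_0 = 10. HB_3(10) = 3^2 + 1. Bump = 17. G_1 = 16.
G_1 = 16. HB_4(16) = 4^2. Bump = 25. G_2 = 24.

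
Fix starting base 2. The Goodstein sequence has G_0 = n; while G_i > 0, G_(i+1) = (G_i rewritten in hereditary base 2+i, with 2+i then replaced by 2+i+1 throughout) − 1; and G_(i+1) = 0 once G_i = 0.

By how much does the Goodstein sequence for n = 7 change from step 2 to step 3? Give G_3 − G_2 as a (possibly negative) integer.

2868

G_0 = 7. HB_2(7) = 2^2 + 2 + 1. Bump = 31. G_1 = 30.
G_1 = 30. HB_3(30) = 3^3 + 3. Bump = 260. G_2 = 259.
G_2 = 259. HB_4(259) = 4^4 + 3. Bump = 3128. G_3 = 3127.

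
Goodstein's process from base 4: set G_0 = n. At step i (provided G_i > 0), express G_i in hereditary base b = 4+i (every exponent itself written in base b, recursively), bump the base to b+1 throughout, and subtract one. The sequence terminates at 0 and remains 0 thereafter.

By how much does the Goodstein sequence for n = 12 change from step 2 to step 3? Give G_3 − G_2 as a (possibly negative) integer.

(0) 12|_4 = 3·4 ↦ 3·5|_5 = 15 ⇒ 14
(1) 14|_5 = 2·5 + 4 ↦ 2·6 + 4|_6 = 16 ⇒ 15
(2) 15|_6 = 2·6 + 3 ↦ 2·7 + 3|_7 = 17 ⇒ 16

1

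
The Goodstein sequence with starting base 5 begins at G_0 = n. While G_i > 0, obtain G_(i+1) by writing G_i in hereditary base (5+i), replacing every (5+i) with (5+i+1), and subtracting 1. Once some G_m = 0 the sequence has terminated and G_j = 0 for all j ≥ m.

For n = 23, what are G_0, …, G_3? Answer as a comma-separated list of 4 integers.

(0) 23|_5 = 4·5 + 3 ↦ 4·6 + 3|_6 = 27 ⇒ 26
(1) 26|_6 = 4·6 + 2 ↦ 4·7 + 2|_7 = 30 ⇒ 29
(2) 29|_7 = 4·7 + 1 ↦ 4·8 + 1|_8 = 33 ⇒ 32

23, 26, 29, 32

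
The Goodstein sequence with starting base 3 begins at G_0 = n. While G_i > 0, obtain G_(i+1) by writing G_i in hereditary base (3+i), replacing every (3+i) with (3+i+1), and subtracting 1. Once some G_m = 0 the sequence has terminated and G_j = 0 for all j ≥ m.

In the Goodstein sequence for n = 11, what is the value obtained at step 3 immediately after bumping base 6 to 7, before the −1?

i=0: 11 = 3^2 + 2 (b=3); 3→4: 4^2 + 2 = 18; 18−1 = 17
i=1: 17 = 4^2 + 1 (b=4); 4→5: 5^2 + 1 = 26; 26−1 = 25
i=2: 25 = 5^2 (b=5); 5→6: 6^2 = 36; 36−1 = 35
i=3: 35 = 5·6 + 5 (b=6); 6→7: 5·7 + 5 = 40; 40−1 = 39

40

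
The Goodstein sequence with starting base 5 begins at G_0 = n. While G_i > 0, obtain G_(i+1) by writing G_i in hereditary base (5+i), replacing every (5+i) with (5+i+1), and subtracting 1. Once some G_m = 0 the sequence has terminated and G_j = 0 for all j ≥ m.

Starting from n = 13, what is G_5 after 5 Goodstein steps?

17

13 —HB5→ 2·5 + 3 —bump→ 2·6 + 3 = 15 —(−1)→ 14
14 —HB6→ 2·6 + 2 —bump→ 2·7 + 2 = 16 —(−1)→ 15
15 —HB7→ 2·7 + 1 —bump→ 2·8 + 1 = 17 —(−1)→ 16
16 —HB8→ 2·8 —bump→ 2·9 = 18 —(−1)→ 17
17 —HB9→ 9 + 8 —bump→ 10 + 8 = 18 —(−1)→ 17
17 —HB10→ 10 + 7 —bump→ 11 + 7 = 18 —(−1)→ 17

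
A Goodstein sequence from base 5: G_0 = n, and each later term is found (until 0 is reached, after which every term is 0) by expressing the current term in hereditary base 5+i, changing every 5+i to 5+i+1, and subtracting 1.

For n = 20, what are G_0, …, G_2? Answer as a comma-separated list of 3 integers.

20, 23, 25

G_0=20  [base 5] 4·5  →[5↦6]→  4·6 = 24  −1 ⇒ G_1=23
G_1=23  [base 6] 3·6 + 5  →[6↦7]→  3·7 + 5 = 26  −1 ⇒ G_2=25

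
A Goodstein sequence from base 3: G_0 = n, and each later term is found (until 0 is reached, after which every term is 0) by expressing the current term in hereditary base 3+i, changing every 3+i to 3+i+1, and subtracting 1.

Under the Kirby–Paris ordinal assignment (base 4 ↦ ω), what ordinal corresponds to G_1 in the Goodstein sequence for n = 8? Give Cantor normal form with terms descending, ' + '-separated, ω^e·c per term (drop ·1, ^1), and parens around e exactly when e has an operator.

base 3: 8 = 2·3 + 2; at 4: 2·4 + 2 = 10; next = 9
base 4: 9 = 2·4 + 1; at 5: 2·5 + 1 = 11; next = 10

ω·2 + 1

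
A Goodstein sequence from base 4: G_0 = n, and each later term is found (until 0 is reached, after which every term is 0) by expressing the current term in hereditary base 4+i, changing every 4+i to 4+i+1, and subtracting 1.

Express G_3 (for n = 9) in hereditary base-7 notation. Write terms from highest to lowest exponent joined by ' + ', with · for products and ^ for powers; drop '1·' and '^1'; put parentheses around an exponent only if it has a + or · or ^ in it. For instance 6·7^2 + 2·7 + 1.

7 + 4

G_0 = 9. HB_4(9) = 2·4 + 1. Bump = 11. G_1 = 10.
G_1 = 10. HB_5(10) = 2·5. Bump = 12. G_2 = 11.
G_2 = 11. HB_6(11) = 6 + 5. Bump = 12. G_3 = 11.
G_3 = 11. HB_7(11) = 7 + 4. Bump = 12. G_4 = 11.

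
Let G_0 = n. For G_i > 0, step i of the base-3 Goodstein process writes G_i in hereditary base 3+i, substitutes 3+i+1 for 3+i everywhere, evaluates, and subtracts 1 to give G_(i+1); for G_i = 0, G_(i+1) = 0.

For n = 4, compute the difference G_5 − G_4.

-1

i=0: 4 = 3 + 1 (b=3); 3→4: 4 + 1 = 5; 5−1 = 4
i=1: 4 = 4 (b=4); 4→5: 5 = 5; 5−1 = 4
i=2: 4 = 4 (b=5); 5→6: 4 = 4; 4−1 = 3
i=3: 3 = 3 (b=6); 6→7: 3 = 3; 3−1 = 2
i=4: 2 = 2 (b=7); 7→8: 2 = 2; 2−1 = 1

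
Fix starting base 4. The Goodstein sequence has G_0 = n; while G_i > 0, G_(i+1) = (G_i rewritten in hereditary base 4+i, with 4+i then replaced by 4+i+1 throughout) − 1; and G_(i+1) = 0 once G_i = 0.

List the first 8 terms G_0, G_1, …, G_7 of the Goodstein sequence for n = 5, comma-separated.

5, 5, 5, 4, 3, 2, 1, 0

i=0: 5 = 4 + 1 (b=4); 4→5: 5 + 1 = 6; 6−1 = 5
i=1: 5 = 5 (b=5); 5→6: 6 = 6; 6−1 = 5
i=2: 5 = 5 (b=6); 6→7: 5 = 5; 5−1 = 4
i=3: 4 = 4 (b=7); 7→8: 4 = 4; 4−1 = 3
i=4: 3 = 3 (b=8); 8→9: 3 = 3; 3−1 = 2
i=5: 2 = 2 (b=9); 9→10: 2 = 2; 2−1 = 1
i=6: 1 = 1 (b=10); 10→11: 1 = 1; 1−1 = 0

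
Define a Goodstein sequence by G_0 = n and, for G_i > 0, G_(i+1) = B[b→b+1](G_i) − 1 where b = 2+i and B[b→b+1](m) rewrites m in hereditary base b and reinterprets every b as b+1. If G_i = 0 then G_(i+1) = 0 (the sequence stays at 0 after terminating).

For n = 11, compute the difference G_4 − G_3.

264310

(0) 11|_2 = 2^(2 + 1) + 2 + 1 ↦ 3^(3 + 1) + 3 + 1|_3 = 85 ⇒ 84
(1) 84|_3 = 3^(3 + 1) + 3 ↦ 4^(4 + 1) + 4|_4 = 1028 ⇒ 1027
(2) 1027|_4 = 4^(4 + 1) + 3 ↦ 5^(5 + 1) + 3|_5 = 15628 ⇒ 15627
(3) 15627|_5 = 5^(5 + 1) + 2 ↦ 6^(6 + 1) + 2|_6 = 279938 ⇒ 279937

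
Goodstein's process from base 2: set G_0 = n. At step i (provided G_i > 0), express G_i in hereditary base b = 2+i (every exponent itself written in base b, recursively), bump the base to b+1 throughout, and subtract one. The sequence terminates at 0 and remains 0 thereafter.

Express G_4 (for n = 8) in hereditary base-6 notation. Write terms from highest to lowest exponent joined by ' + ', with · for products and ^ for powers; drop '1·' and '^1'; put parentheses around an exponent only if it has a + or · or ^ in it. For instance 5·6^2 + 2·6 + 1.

2·6^6 + 2·6^2 + 6 + 5

G_0=8  [base 2] 2^(2 + 1)  →[2↦3]→  3^(3 + 1) = 81  −1 ⇒ G_1=80
G_1=80  [base 3] 2·3^3 + 2·3^2 + 2·3 + 2  →[3↦4]→  2·4^4 + 2·4^2 + 2·4 + 2 = 554  −1 ⇒ G_2=553
G_2=553  [base 4] 2·4^4 + 2·4^2 + 2·4 + 1  →[4↦5]→  2·5^5 + 2·5^2 + 2·5 + 1 = 6311  −1 ⇒ G_3=6310
G_3=6310  [base 5] 2·5^5 + 2·5^2 + 2·5  →[5↦6]→  2·6^6 + 2·6^2 + 2·6 = 93396  −1 ⇒ G_4=93395
G_4=93395  [base 6] 2·6^6 + 2·6^2 + 6 + 5  →[6↦7]→  2·7^7 + 2·7^2 + 7 + 5 = 1647196  −1 ⇒ G_5=1647195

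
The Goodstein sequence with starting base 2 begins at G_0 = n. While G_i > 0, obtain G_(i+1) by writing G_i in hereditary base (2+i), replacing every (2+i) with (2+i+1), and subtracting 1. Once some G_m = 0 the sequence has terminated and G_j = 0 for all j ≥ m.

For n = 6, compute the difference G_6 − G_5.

89204

base 2: 6 = 2^2 + 2; at 3: 3^3 + 3 = 30; next = 29
base 3: 29 = 3^3 + 2; at 4: 4^4 + 2 = 258; next = 257
base 4: 257 = 4^4 + 1; at 5: 5^5 + 1 = 3126; next = 3125
base 5: 3125 = 5^5; at 6: 6^6 = 46656; next = 46655
base 6: 46655 = 5·6^5 + 5·6^4 + 5·6^3 + 5·6^2 + 5·6 + 5; at 7: 5·7^5 + 5·7^4 + 5·7^3 + 5·7^2 + 5·7 + 5 = 98040; next = 98039
base 7: 98039 = 5·7^5 + 5·7^4 + 5·7^3 + 5·7^2 + 5·7 + 4; at 8: 5·8^5 + 5·8^4 + 5·8^3 + 5·8^2 + 5·8 + 4 = 187244; next = 187243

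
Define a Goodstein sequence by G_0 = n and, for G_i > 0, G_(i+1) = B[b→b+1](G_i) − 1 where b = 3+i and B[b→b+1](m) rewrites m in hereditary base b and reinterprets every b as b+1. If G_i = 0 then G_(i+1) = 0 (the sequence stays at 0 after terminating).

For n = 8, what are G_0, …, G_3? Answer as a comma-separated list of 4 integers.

8, 9, 10, 11

step 0: 8 = 2·3 + 2; sub 4 for 3: 2·4 + 2; = 10; G_1 = 10−1 = 9
step 1: 9 = 2·4 + 1; sub 5 for 4: 2·5 + 1; = 11; G_2 = 11−1 = 10
step 2: 10 = 2·5; sub 6 for 5: 2·6; = 12; G_3 = 12−1 = 11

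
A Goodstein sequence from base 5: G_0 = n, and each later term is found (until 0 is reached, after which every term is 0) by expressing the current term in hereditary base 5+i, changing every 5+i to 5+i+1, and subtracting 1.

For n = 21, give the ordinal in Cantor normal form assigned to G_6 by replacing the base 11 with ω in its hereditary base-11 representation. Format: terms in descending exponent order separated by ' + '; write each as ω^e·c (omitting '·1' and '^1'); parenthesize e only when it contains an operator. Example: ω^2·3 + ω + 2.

ω·3 + 2

i=0: 21 = 4·5 + 1 (b=5); 5→6: 4·6 + 1 = 25; 25−1 = 24
i=1: 24 = 4·6 (b=6); 6→7: 4·7 = 28; 28−1 = 27
i=2: 27 = 3·7 + 6 (b=7); 7→8: 3·8 + 6 = 30; 30−1 = 29
i=3: 29 = 3·8 + 5 (b=8); 8→9: 3·9 + 5 = 32; 32−1 = 31
i=4: 31 = 3·9 + 4 (b=9); 9→10: 3·10 + 4 = 34; 34−1 = 33
i=5: 33 = 3·10 + 3 (b=10); 10→11: 3·11 + 3 = 36; 36−1 = 35
i=6: 35 = 3·11 + 2 (b=11); 11→12: 3·12 + 2 = 38; 38−1 = 37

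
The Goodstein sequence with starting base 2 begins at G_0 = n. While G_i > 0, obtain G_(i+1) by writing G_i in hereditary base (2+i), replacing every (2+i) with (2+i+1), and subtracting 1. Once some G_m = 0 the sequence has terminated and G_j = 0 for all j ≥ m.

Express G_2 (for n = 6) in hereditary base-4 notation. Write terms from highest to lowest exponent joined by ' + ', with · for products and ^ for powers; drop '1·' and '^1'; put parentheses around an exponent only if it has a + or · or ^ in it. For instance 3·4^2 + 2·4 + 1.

4^4 + 1

i=0: 6 = 2^2 + 2 (b=2); 2→3: 3^3 + 3 = 30; 30−1 = 29
i=1: 29 = 3^3 + 2 (b=3); 3→4: 4^4 + 2 = 258; 258−1 = 257
i=2: 257 = 4^4 + 1 (b=4); 4→5: 5^5 + 1 = 3126; 3126−1 = 3125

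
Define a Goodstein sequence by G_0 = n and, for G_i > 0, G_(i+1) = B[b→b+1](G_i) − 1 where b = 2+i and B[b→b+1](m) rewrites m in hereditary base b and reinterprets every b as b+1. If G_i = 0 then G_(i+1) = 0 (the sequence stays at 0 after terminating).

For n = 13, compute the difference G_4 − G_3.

264619

step 0: 13 = 2^(2 + 1) + 2^2 + 1; sub 3 for 2: 3^(3 + 1) + 3^3 + 1; = 109; G_1 = 109−1 = 108
step 1: 108 = 3^(3 + 1) + 3^3; sub 4 for 3: 4^(4 + 1) + 4^4; = 1280; G_2 = 1280−1 = 1279
step 2: 1279 = 4^(4 + 1) + 3·4^3 + 3·4^2 + 3·4 + 3; sub 5 for 4: 5^(5 + 1) + 3·5^3 + 3·5^2 + 3·5 + 3; = 16093; G_3 = 16093−1 = 16092
step 3: 16092 = 5^(5 + 1) + 3·5^3 + 3·5^2 + 3·5 + 2; sub 6 for 5: 6^(6 + 1) + 3·6^3 + 3·6^2 + 3·6 + 2; = 280712; G_4 = 280712−1 = 280711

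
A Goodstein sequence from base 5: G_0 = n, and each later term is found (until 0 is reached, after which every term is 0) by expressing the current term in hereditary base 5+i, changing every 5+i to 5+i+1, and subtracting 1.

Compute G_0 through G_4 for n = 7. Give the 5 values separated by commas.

7, 7, 7, 7, 6

(0) 7|_5 = 5 + 2 ↦ 6 + 2|_6 = 8 ⇒ 7
(1) 7|_6 = 6 + 1 ↦ 7 + 1|_7 = 8 ⇒ 7
(2) 7|_7 = 7 ↦ 8|_8 = 8 ⇒ 7
(3) 7|_8 = 7 ↦ 7|_9 = 7 ⇒ 6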